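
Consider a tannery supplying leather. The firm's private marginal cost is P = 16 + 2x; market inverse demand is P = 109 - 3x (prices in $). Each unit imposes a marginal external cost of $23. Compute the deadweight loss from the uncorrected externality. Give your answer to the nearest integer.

Market equilibrium (private): 16 + 2x = 109 - 3x → x_m = 18.6000.
Social marginal cost = private MC + MEC = 39 + 2x.
Set SMC = demand: 39 + 2x = 109 - 3x → x* = 14.0000.
Height of the DWL triangle at x_m is SMC(x_m) − demand(x_m) = MEC(x_m) = 23.0000.
DWL = ½ × 4.6000 × 23.0000 = 52.9000.

DWL = $53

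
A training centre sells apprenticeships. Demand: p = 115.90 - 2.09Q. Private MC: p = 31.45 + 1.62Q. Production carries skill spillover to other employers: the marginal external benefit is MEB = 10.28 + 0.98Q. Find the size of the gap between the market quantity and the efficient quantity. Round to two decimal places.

Market equilibrium (private): 31.45 + 1.62Q = 115.90 - 2.09Q → Q_m = 22.7628.
Social marginal cost = private MC − MEB = 21.17 + 0.64Q.
Set SMC = demand: 21.17 + 0.64Q = 115.90 - 2.09Q → Q* = 34.6996.
Gap = |22.7628 − 34.6996| = 11.9368.

11.94 units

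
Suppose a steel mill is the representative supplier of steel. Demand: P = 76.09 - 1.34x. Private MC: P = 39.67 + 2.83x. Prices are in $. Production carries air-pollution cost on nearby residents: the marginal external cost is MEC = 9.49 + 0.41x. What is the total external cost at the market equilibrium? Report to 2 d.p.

Market equilibrium (private): 39.67 + 2.83x = 76.09 - 1.34x → x_m = 8.7338.
Total external cost = ∫₀^{x_m} (9.49 + 0.41x) dx = 9.49×8.7338 + ½×0.41×8.7338² = 98.5210.

$98.52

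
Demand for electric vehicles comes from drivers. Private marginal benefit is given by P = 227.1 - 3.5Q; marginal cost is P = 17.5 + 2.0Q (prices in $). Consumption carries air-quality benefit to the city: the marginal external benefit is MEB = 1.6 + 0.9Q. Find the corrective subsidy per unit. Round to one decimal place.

subsidy = $42.9 per unit

Social marginal benefit = demand + MEB = 228.7 - 2.6Q.
Set SMB = MC: 228.7 - 2.6Q = 17.5 + 2.0Q → Q* = 45.9130.
The Pigouvian subsidy equals MEB at Q*: 1.6 + 0.9×45.9130 = 42.9217.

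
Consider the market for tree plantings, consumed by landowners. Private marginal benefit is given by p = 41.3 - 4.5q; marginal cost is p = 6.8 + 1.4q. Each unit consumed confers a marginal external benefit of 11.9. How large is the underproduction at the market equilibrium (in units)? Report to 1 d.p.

Market equilibrium (private): 6.8 + 1.4q = 41.3 - 4.5q → q_m = 5.8475.
Social marginal benefit = demand + MEB = 53.2 - 4.5q.
Set SMB = MC: 53.2 - 4.5q = 6.8 + 1.4q → q* = 7.8644.
Gap = |5.8475 − 7.8644| = 2.0169.

2.0 units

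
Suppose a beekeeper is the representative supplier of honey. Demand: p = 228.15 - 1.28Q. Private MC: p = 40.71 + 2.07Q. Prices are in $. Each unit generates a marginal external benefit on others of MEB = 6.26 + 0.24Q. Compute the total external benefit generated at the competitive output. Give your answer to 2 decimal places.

Market equilibrium (private): 40.71 + 2.07Q = 228.15 - 1.28Q → Q_m = 55.9522.
Total external benefit = ∫₀^{Q_m} (6.26 + 0.24Q) dQ = 6.26×55.9522 + ½×0.24×55.9522² = 725.9386.

$725.94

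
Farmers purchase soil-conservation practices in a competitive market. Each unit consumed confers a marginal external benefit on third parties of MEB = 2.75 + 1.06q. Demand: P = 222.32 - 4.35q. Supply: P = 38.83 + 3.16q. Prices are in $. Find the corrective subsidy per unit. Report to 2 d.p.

subsidy = $33.36 per unit

Social marginal benefit = demand + MEB = 225.07 - 3.29q.
Set SMB = MC: 225.07 - 3.29q = 38.83 + 3.16q → q* = 28.8744.
The Pigouvian subsidy equals MEB at q*: 2.75 + 1.06×28.8744 = 33.3569.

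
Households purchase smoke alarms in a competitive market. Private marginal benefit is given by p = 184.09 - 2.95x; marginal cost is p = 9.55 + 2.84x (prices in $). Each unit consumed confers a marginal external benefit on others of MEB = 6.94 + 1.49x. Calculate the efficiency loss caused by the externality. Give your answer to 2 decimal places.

DWL = $312.68

Market equilibrium (private): 9.55 + 2.84x = 184.09 - 2.95x → x_m = 30.1451.
Social marginal benefit = demand + MEB = 191.03 - 1.46x.
Set SMB = MC: 191.03 - 1.46x = 9.55 + 2.84x → x* = 42.2047.
Between x* and x_m the wedge SMB − MC runs linearly from 0 to MEB(x_m), so the loss is a triangle.
DWL = ½ × 12.0596 × 51.8562 = 312.6825.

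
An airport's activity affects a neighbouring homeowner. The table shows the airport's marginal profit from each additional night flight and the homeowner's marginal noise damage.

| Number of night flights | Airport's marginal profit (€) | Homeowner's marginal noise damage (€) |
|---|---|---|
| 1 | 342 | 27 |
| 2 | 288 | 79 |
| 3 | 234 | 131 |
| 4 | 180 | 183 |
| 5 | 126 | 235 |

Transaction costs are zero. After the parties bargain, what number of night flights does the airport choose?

3

Bargaining reaches the level where marginal profit last exceeds marginal noise damage.
That holds through level 3 (234 ≥ 131) but not at 4 (180 < 183).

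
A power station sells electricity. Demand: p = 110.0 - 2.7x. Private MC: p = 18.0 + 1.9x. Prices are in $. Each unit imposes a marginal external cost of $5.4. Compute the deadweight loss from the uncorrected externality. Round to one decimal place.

Market equilibrium (private): 18.0 + 1.9x = 110.0 - 2.7x → x_m = 20.0000.
Social marginal cost = private MC + MEC = 23.4 + 1.9x.
Set SMC = demand: 23.4 + 1.9x = 110.0 - 2.7x → x* = 18.8261.
The welfare-loss triangle has base |x_m − x*| and height MEC(x_m) (the vertical gap between SMC and demand is zero at x* and MEC at x_m).
DWL = ½ × 1.1739 × 5.4000 = 3.1695.

DWL = $3.2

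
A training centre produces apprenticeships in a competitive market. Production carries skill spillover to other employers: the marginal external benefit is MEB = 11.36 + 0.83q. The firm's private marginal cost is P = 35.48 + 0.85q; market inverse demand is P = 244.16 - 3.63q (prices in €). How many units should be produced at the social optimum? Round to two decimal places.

Social marginal cost = private MC − MEB = 24.12 + 0.02q.
Set SMC = demand: 24.12 + 0.02q = 244.16 - 3.63q → q* = 60.2849.

q* = 60.28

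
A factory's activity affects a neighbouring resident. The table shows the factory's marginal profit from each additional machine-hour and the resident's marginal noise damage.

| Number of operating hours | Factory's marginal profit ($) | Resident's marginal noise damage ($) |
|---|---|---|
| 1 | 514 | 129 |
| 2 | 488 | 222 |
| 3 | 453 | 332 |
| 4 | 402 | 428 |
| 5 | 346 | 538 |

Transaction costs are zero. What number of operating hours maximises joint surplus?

Bargaining reaches the level where marginal profit last exceeds marginal noise damage.
That holds through level 3 (453 ≥ 332) but not at 4 (402 < 428).

3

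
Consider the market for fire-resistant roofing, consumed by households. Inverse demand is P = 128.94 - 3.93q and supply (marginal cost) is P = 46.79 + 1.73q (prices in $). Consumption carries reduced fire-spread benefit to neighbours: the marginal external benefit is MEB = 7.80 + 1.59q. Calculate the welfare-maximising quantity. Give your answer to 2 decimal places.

Social marginal benefit = demand + MEB = 136.74 - 2.34q.
Set SMB = MC: 136.74 - 2.34q = 46.79 + 1.73q → q* = 22.1007.

q* = 22.10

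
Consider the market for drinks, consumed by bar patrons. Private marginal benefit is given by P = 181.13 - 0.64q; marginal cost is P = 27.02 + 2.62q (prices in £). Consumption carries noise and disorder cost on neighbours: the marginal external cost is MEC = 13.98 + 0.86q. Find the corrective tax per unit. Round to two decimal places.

Social marginal benefit = demand − MEC = 167.15 - 1.50q.
Set SMB = MC: 167.15 - 1.50q = 27.02 + 2.62q → q* = 34.0121.
The Pigouvian tax equals MEC at q*: 13.98 + 0.86×34.0121 = 43.2304.

tax = £43.23 per unit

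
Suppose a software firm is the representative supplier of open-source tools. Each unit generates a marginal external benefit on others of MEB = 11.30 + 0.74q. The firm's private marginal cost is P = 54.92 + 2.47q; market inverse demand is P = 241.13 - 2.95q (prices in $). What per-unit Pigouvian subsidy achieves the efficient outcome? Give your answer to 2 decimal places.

Social marginal cost = private MC − MEB = 43.62 + 1.73q.
Set SMC = demand: 43.62 + 1.73q = 241.13 - 2.95q → q* = 42.2030.
The Pigouvian subsidy equals MEB at q*: 11.30 + 0.74×42.2030 = 42.5302.

subsidy = $42.53 per unit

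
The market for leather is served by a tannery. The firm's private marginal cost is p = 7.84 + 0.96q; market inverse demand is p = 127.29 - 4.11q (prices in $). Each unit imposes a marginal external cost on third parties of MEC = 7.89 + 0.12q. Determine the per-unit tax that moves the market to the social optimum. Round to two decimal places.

Social marginal cost = private MC + MEC = 15.73 + 1.08q.
Set SMC = demand: 15.73 + 1.08q = 127.29 - 4.11q → q* = 21.4952.
The Pigouvian tax equals MEC at q*: 7.89 + 0.12×21.4952 = 10.4694.

tax = $10.47 per unit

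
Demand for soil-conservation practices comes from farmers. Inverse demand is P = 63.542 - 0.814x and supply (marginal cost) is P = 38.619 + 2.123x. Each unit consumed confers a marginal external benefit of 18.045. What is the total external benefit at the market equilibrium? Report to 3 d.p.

153.128

Market equilibrium (private): 38.619 + 2.123x = 63.542 - 0.814x → x_m = 8.4859.
Total external benefit = MEB × x_m = 18.045 × 8.4859 = 153.1281.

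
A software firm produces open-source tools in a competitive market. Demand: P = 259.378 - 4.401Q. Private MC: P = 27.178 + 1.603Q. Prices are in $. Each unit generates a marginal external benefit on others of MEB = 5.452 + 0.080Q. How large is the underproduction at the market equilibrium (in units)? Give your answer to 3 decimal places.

Market equilibrium (private): 27.178 + 1.603Q = 259.378 - 4.401Q → Q_m = 38.6742.
Social marginal cost = private MC − MEB = 21.726 + 1.523Q.
Set SMC = demand: 21.726 + 1.523Q = 259.378 - 4.401Q → Q* = 40.1168.
Gap = |38.6742 − 40.1168| = 1.4426.

1.443 units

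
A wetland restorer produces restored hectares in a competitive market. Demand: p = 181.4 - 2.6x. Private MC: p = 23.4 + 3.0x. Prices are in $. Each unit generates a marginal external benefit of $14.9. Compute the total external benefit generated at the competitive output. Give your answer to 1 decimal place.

Market equilibrium (private): 23.4 + 3.0x = 181.4 - 2.6x → x_m = 28.2143.
Total external benefit = MEB × x_m = 14.9 × 28.2143 = 420.3931.

$420.4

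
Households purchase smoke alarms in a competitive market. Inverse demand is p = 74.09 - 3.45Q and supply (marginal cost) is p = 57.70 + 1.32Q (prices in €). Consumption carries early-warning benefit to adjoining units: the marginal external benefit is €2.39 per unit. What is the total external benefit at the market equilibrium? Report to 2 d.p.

€8.21

Market equilibrium (private): 57.70 + 1.32Q = 74.09 - 3.45Q → Q_m = 3.4361.
Total external benefit = MEB × Q_m = 2.39 × 3.4361 = 8.2123.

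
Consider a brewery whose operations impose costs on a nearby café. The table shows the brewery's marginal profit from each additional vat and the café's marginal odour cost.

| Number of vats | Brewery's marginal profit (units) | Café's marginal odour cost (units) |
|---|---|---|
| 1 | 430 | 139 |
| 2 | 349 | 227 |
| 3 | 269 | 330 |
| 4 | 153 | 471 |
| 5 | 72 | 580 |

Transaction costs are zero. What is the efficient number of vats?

Bargaining reaches the level where marginal profit last exceeds marginal odour cost.
That holds through level 2 (349 ≥ 227) but not at 3 (269 < 330).

2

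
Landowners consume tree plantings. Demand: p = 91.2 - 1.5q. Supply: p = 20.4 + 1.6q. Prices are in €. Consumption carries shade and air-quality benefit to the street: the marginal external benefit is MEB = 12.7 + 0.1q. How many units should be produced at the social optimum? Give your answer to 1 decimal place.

Social marginal benefit = demand + MEB = 103.9 - 1.4q.
Set SMB = MC: 103.9 - 1.4q = 20.4 + 1.6q → q* = 27.8333.

q* = 27.8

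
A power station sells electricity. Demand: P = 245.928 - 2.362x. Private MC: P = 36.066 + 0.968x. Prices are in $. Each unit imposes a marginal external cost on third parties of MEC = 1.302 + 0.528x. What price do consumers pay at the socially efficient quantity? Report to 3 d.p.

P = $118.240

Social marginal cost = private MC + MEC = 37.368 + 1.496x.
Set SMC = demand: 37.368 + 1.496x = 245.928 - 2.362x → x* = 54.0591.
Consumer price on the demand curve at x*: 245.928 − 2.362×54.0591 = 118.2404.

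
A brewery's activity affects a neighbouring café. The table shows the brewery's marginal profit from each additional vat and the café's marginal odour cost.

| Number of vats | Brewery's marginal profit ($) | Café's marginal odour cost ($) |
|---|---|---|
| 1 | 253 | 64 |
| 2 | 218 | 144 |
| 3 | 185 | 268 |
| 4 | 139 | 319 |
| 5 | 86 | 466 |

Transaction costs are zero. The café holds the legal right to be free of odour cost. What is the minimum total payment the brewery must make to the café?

$208

Efficient level: marginal profit ≥ marginal odour cost through level 2, so k* = 2.
With the café holding the right, the brewery must at least compensate total damage at k*: 64 + 144 = 208.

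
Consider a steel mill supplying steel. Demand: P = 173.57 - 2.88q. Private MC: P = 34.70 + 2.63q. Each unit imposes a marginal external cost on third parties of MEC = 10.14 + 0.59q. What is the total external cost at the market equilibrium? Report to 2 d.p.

Market equilibrium (private): 34.70 + 2.63q = 173.57 - 2.88q → q_m = 25.2033.
Total external cost = ∫₀^{q_m} (10.14 + 0.59q) dq = 10.14×25.2033 + ½×0.59×25.2033² = 442.9473.

442.95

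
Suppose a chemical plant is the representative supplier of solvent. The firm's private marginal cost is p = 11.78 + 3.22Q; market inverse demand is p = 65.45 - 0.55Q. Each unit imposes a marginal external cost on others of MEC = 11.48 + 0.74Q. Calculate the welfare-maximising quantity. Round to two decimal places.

Q* = 9.35

Social marginal cost = private MC + MEC = 23.26 + 3.96Q.
Set SMC = demand: 23.26 + 3.96Q = 65.45 - 0.55Q → Q* = 9.3548.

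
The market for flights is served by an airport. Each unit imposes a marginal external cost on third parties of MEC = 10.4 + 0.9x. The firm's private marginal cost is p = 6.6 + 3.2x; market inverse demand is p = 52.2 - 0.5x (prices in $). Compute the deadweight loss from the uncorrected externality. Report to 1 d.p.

Market equilibrium (private): 6.6 + 3.2x = 52.2 - 0.5x → x_m = 12.3243.
Social marginal cost = private MC + MEC = 17.0 + 4.1x.
Set SMC = demand: 17.0 + 4.1x = 52.2 - 0.5x → x* = 7.6522.
Between x* and x_m the wedge SMC − demand runs linearly from 0 to MEC(x_m), so the loss is a triangle.
DWL = ½ × 4.6721 × 21.4919 = 50.2062.

DWL = $50.2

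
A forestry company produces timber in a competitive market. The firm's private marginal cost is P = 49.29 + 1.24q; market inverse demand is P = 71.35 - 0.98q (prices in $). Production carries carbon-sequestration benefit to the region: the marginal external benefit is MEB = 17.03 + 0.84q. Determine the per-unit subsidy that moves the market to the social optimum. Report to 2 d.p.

subsidy = $40.82 per unit

Social marginal cost = private MC − MEB = 32.26 + 0.40q.
Set SMC = demand: 32.26 + 0.40q = 71.35 - 0.98q → q* = 28.3261.
The Pigouvian subsidy equals MEB at q*: 17.03 + 0.84×28.3261 = 40.8239.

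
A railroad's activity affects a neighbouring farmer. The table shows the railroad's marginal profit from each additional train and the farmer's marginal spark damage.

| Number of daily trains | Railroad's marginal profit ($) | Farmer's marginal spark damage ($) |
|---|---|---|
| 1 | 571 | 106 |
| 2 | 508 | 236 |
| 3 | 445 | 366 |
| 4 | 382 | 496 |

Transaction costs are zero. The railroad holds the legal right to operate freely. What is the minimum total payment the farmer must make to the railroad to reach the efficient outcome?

Left alone the railroad would choose level 4 (marginal profit stays positive).
Efficient level: k* = 3 (marginal profit ≥ marginal spark damage through 3).
The farmer must at least cover the railroad's forgone profit from cutting 4→3: 382 = 382.

$382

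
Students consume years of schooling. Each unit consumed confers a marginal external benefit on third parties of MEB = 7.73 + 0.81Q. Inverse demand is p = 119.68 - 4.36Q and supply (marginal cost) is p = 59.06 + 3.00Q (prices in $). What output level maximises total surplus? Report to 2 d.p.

Q* = 10.44

Social marginal benefit = demand + MEB = 127.41 - 3.55Q.
Set SMB = MC: 127.41 - 3.55Q = 59.06 + 3.00Q → Q* = 10.4351.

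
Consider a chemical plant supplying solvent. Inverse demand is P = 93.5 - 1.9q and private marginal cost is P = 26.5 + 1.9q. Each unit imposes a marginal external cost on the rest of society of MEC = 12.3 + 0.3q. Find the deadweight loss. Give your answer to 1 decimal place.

Market equilibrium (private): 26.5 + 1.9q = 93.5 - 1.9q → q_m = 17.6316.
Social marginal cost = private MC + MEC = 38.8 + 2.2q.
Set SMC = demand: 38.8 + 2.2q = 93.5 - 1.9q → q* = 13.3415.
Height of the DWL triangle at q_m is SMC(q_m) − demand(q_m) = MEC(q_m) = 17.5895.
DWL = ½ × 4.2901 × 17.5895 = 37.7304.

DWL = 37.7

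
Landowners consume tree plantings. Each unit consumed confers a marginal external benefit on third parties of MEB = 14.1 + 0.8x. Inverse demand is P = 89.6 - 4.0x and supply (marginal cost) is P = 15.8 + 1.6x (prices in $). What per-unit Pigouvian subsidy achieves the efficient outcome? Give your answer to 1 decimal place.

Social marginal benefit = demand + MEB = 103.7 - 3.2x.
Set SMB = MC: 103.7 - 3.2x = 15.8 + 1.6x → x* = 18.3125.
The Pigouvian subsidy equals MEB at x*: 14.1 + 0.8×18.3125 = 28.7500.

subsidy = $28.8 per unit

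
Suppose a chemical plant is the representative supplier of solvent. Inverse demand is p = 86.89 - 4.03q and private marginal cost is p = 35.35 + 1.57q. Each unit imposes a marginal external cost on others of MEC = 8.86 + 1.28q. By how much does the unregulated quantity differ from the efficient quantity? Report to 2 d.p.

3.00 units

Market equilibrium (private): 35.35 + 1.57q = 86.89 - 4.03q → q_m = 9.2036.
Social marginal cost = private MC + MEC = 44.21 + 2.85q.
Set SMC = demand: 44.21 + 2.85q = 86.89 - 4.03q → q* = 6.2035.
Gap = |9.2036 − 6.2035| = 3.0001.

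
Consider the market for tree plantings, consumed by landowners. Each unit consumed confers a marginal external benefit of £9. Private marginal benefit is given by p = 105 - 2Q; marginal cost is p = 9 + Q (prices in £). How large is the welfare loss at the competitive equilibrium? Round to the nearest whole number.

Market equilibrium (private): 9 + Q = 105 - 2Q → Q_m = 32.0000.
Social marginal benefit = demand + MEB = 114 - 2Q.
Set SMB = MC: 114 - 2Q = 9 + Q → Q* = 35.0000.
The welfare-loss triangle has base |Q_m − Q*| and height MEB(Q_m) (the vertical gap between SMB and MC is zero at Q* and MEB at Q_m).
DWL = ½ × 3.0000 × 9.0000 = 13.5000.

DWL = £14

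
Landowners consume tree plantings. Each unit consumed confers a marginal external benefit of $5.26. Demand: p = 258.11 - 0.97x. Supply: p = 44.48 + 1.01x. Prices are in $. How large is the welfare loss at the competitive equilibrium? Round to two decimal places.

Market equilibrium (private): 44.48 + 1.01x = 258.11 - 0.97x → x_m = 107.8939.
Social marginal benefit = demand + MEB = 263.37 - 0.97x.
Set SMB = MC: 263.37 - 0.97x = 44.48 + 1.01x → x* = 110.5505.
Height of the DWL triangle at x_m is SMB(x_m) − MC(x_m) = MEB(x_m) = 5.2600.
DWL = ½ × 2.6566 × 5.2600 = 6.9869.

DWL = $6.99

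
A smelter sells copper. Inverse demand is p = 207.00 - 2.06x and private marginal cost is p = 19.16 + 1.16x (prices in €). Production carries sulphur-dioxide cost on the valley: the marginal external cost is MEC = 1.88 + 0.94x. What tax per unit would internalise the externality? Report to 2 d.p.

Social marginal cost = private MC + MEC = 21.04 + 2.10x.
Set SMC = demand: 21.04 + 2.10x = 207.00 - 2.06x → x* = 44.7019.
The Pigouvian tax equals MEC at x*: 1.88 + 0.94×44.7019 = 43.8998.

tax = €43.90 per unit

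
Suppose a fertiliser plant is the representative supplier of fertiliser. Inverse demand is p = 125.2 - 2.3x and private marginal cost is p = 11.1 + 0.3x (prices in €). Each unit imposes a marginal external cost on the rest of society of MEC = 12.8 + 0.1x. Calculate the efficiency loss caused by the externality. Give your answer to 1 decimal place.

DWL = €54.7

Market equilibrium (private): 11.1 + 0.3x = 125.2 - 2.3x → x_m = 43.8846.
Social marginal cost = private MC + MEC = 23.9 + 0.4x.
Set SMC = demand: 23.9 + 0.4x = 125.2 - 2.3x → x* = 37.5185.
The welfare-loss triangle has base |x_m − x*| and height MEC(x_m) (the vertical gap between SMC and demand is zero at x* and MEC at x_m).
DWL = ½ × 6.3661 × 17.1885 = 54.7119.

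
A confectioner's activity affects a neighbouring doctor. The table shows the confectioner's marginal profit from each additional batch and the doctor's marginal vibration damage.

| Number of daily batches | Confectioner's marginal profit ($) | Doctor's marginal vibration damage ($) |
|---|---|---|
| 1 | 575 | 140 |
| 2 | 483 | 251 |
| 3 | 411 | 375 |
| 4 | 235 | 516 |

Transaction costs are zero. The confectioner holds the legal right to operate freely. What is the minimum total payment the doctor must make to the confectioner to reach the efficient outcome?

$235

Left alone the confectioner would choose level 4 (marginal profit stays positive).
Efficient level: k* = 3 (marginal profit ≥ marginal vibration damage through 3).
The doctor must at least cover the confectioner's forgone profit from cutting 4→3: 235 = 235.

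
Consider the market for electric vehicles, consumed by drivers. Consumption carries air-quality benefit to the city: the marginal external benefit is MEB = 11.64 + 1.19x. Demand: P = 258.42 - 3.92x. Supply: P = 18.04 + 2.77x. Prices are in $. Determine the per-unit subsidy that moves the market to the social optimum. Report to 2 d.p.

subsidy = $66.17 per unit

Social marginal benefit = demand + MEB = 270.06 - 2.73x.
Set SMB = MC: 270.06 - 2.73x = 18.04 + 2.77x → x* = 45.8218.
The Pigouvian subsidy equals MEB at x*: 11.64 + 1.19×45.8218 = 66.1679.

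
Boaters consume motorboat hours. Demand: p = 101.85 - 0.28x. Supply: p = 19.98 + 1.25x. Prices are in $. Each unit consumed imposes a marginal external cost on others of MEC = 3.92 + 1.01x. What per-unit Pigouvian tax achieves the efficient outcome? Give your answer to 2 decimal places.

Social marginal benefit = demand − MEC = 97.93 - 1.29x.
Set SMB = MC: 97.93 - 1.29x = 19.98 + 1.25x → x* = 30.6890.
The Pigouvian tax equals MEC at x*: 3.92 + 1.01×30.6890 = 34.9159.

tax = $34.92 per unit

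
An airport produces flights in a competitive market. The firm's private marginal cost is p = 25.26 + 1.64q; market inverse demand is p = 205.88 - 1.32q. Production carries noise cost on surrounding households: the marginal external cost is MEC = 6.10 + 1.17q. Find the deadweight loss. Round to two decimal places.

Market equilibrium (private): 25.26 + 1.64q = 205.88 - 1.32q → q_m = 61.0203.
Social marginal cost = private MC + MEC = 31.36 + 2.81q.
Set SMC = demand: 31.36 + 2.81q = 205.88 - 1.32q → q* = 42.2567.
The loss is the area between SMC and demand from q* to q_m; with linear curves that's a triangle of height MEC(q_m).
DWL = ½ × 18.7636 × 77.4937 = 727.0304.

DWL = 727.03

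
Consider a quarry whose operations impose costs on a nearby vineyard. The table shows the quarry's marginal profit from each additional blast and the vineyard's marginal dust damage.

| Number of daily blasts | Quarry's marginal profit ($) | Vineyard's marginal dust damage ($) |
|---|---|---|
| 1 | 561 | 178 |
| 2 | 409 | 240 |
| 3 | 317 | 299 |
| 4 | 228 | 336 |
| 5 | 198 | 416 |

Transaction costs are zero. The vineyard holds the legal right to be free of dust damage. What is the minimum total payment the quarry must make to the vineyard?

Efficient level: marginal profit ≥ marginal dust damage through level 3, so k* = 3.
With the vineyard holding the right, the quarry must at least compensate total damage at k*: 178 + 240 + 299 = 717.

$717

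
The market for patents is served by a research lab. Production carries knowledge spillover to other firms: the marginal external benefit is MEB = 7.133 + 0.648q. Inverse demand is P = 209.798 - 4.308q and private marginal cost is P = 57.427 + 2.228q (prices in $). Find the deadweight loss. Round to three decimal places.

Market equilibrium (private): 57.427 + 2.228q = 209.798 - 4.308q → q_m = 23.3126.
Social marginal cost = private MC − MEB = 50.294 + 1.580q.
Set SMC = demand: 50.294 + 1.580q = 209.798 - 4.308q → q* = 27.0897.
Height of the DWL triangle at q_m is demand(q_m) − SMC(q_m) = MEB(q_m) = 22.2395.
DWL = ½ × 3.7771 × 22.2395 = 42.0004.

DWL = $42.000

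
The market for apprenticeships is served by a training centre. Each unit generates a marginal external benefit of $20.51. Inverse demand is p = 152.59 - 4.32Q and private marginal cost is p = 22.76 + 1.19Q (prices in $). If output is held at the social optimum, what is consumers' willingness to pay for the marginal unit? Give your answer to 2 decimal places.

Social marginal cost = private MC − MEB = 2.25 + 1.19Q.
Set SMC = demand: 2.25 + 1.19Q = 152.59 - 4.32Q → Q* = 27.2849.
Consumer price on the demand curve at Q*: 152.59 − 4.32×27.2849 = 34.7192.

P = $34.72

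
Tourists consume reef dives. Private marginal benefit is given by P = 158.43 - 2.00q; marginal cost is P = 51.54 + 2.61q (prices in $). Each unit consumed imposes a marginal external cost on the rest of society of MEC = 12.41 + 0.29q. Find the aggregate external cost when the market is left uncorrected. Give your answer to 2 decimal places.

Market equilibrium (private): 51.54 + 2.61q = 158.43 - 2.00q → q_m = 23.1866.
Total external cost = ∫₀^{q_m} (12.41 + 0.29q) dq = 12.41×23.1866 + ½×0.29×23.1866² = 365.7004.

$365.70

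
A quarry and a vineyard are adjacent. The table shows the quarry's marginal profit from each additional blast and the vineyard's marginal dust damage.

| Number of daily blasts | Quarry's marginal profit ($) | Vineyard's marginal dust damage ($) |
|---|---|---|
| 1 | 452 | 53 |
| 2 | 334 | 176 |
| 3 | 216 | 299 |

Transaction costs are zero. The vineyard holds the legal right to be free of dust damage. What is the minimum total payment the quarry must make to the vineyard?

Efficient level: marginal profit ≥ marginal dust damage through level 2, so k* = 2.
With the vineyard holding the right, the quarry must at least compensate total damage at k*: 53 + 176 = 229.

$229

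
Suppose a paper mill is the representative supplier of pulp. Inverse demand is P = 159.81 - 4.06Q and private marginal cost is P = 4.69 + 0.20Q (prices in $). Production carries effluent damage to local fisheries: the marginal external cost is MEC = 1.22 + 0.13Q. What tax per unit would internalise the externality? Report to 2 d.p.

tax = $5.78 per unit

Social marginal cost = private MC + MEC = 5.91 + 0.33Q.
Set SMC = demand: 5.91 + 0.33Q = 159.81 - 4.06Q → Q* = 35.0569.
The Pigouvian tax equals MEC at Q*: 1.22 + 0.13×35.0569 = 5.7774.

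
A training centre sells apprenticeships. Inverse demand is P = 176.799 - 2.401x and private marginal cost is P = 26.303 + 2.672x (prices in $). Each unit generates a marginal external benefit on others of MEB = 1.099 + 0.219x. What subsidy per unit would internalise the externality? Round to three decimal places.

subsidy = $7.939 per unit

Social marginal cost = private MC − MEB = 25.204 + 2.453x.
Set SMC = demand: 25.204 + 2.453x = 176.799 - 2.401x → x* = 31.2309.
The Pigouvian subsidy equals MEB at x*: 1.099 + 0.219×31.2309 = 7.9386.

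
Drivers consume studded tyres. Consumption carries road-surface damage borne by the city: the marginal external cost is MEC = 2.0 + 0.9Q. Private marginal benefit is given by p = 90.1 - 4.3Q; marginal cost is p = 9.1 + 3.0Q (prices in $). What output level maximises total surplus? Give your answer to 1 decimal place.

Q* = 9.6

Social marginal benefit = demand − MEC = 88.1 - 5.2Q.
Set SMB = MC: 88.1 - 5.2Q = 9.1 + 3.0Q → Q* = 9.6341.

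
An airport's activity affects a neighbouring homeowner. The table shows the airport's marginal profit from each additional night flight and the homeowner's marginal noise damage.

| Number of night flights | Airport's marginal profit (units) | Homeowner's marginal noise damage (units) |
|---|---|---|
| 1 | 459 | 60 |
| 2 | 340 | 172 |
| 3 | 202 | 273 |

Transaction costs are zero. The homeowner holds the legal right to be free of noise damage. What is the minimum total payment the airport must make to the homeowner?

232

Efficient level: marginal profit ≥ marginal noise damage through level 2, so k* = 2.
With the homeowner holding the right, the airport must at least compensate total damage at k*: 60 + 172 = 232.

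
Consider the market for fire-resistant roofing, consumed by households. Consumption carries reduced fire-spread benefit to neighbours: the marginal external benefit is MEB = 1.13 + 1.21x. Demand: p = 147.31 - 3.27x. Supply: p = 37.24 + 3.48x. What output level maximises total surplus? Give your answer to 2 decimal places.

Social marginal benefit = demand + MEB = 148.44 - 2.06x.
Set SMB = MC: 148.44 - 2.06x = 37.24 + 3.48x → x* = 20.0722.

x* = 20.07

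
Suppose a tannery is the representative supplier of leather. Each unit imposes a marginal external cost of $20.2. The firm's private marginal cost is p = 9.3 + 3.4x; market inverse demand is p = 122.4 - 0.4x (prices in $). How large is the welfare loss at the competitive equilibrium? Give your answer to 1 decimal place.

Market equilibrium (private): 9.3 + 3.4x = 122.4 - 0.4x → x_m = 29.7632.
Social marginal cost = private MC + MEC = 29.5 + 3.4x.
Set SMC = demand: 29.5 + 3.4x = 122.4 - 0.4x → x* = 24.4474.
The loss is the area between SMC and demand from x* to x_m; with linear curves that's a triangle of height MEC(x_m).
DWL = ½ × 5.3158 × 20.2000 = 53.6896.

DWL = $53.7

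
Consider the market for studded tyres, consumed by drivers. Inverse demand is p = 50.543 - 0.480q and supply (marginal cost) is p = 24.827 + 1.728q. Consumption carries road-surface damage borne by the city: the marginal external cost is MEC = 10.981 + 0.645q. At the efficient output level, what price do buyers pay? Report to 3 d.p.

P = 48.064

Social marginal benefit = demand − MEC = 39.562 - 1.125q.
Set SMB = MC: 39.562 - 1.125q = 24.827 + 1.728q → q* = 5.1647.
Consumer price on the demand curve at q*: 50.543 − 0.480×5.1647 = 48.0639.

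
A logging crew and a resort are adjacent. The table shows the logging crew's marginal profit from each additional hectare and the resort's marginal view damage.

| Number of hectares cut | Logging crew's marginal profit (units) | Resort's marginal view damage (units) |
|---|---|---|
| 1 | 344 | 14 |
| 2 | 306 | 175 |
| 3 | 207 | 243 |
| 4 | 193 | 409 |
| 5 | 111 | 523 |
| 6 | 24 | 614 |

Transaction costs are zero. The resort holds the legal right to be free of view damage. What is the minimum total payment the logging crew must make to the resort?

Efficient level: marginal profit ≥ marginal view damage through level 2, so k* = 2.
With the resort holding the right, the logging crew must at least compensate total damage at k*: 14 + 175 = 189.

189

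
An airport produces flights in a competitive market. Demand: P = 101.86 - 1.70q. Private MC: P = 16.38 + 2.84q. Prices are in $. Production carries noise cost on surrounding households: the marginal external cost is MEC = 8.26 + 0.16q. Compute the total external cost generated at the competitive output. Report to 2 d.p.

Market equilibrium (private): 16.38 + 2.84q = 101.86 - 1.70q → q_m = 18.8282.
Total external cost = ∫₀^{q_m} (8.26 + 0.16q) dq = 8.26×18.8282 + ½×0.16×18.8282² = 183.8810.

$183.88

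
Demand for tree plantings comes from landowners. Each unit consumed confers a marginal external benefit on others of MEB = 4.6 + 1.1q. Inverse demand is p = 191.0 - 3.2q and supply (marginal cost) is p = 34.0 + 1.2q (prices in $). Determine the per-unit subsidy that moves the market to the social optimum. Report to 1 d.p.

subsidy = $58.5 per unit

Social marginal benefit = demand + MEB = 195.6 - 2.1q.
Set SMB = MC: 195.6 - 2.1q = 34.0 + 1.2q → q* = 48.9697.
The Pigouvian subsidy equals MEB at q*: 4.6 + 1.1×48.9697 = 58.4667.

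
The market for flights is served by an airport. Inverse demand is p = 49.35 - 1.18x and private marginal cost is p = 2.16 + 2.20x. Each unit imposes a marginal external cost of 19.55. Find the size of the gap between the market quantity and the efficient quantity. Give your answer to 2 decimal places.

Market equilibrium (private): 2.16 + 2.20x = 49.35 - 1.18x → x_m = 13.9615.
Social marginal cost = private MC + MEC = 21.71 + 2.20x.
Set SMC = demand: 21.71 + 2.20x = 49.35 - 1.18x → x* = 8.1775.
Gap = |13.9615 − 8.1775| = 5.7840.

5.78 units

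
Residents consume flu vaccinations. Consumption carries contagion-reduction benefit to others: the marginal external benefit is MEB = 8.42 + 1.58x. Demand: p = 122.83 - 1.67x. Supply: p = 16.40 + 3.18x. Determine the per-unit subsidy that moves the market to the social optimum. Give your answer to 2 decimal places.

Social marginal benefit = demand + MEB = 131.25 - 0.09x.
Set SMB = MC: 131.25 - 0.09x = 16.40 + 3.18x → x* = 35.1223.
The Pigouvian subsidy equals MEB at x*: 8.42 + 1.58×35.1223 = 63.9132.

subsidy = 63.91 per unit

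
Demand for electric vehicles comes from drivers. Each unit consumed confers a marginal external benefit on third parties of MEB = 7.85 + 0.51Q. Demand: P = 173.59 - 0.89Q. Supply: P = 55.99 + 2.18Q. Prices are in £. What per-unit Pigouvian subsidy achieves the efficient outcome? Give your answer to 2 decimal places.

subsidy = £32.84 per unit

Social marginal benefit = demand + MEB = 181.44 - 0.38Q.
Set SMB = MC: 181.44 - 0.38Q = 55.99 + 2.18Q → Q* = 49.0039.
The Pigouvian subsidy equals MEB at Q*: 7.85 + 0.51×49.0039 = 32.8420.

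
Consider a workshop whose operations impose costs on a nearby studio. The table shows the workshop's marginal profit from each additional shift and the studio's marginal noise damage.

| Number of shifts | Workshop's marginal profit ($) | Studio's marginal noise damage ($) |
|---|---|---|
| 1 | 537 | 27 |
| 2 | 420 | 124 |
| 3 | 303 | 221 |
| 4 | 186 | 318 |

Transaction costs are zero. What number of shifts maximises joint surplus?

Bargaining reaches the level where marginal profit last exceeds marginal noise damage.
That holds through level 3 (303 ≥ 221) but not at 4 (186 < 318).

3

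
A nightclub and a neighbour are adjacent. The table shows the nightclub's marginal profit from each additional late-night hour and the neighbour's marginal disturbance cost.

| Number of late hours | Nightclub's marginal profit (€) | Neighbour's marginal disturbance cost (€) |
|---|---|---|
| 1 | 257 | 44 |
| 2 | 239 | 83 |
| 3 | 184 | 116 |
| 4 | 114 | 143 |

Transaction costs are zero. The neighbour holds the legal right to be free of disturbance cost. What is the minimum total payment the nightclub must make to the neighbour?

€243

Efficient level: marginal profit ≥ marginal disturbance cost through level 3, so k* = 3.
With the neighbour holding the right, the nightclub must at least compensate total damage at k*: 44 + 83 + 116 = 243.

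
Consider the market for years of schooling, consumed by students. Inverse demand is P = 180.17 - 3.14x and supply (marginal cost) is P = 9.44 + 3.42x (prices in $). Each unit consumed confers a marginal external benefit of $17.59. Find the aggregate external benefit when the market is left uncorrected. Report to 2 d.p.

$457.80

Market equilibrium (private): 9.44 + 3.42x = 180.17 - 3.14x → x_m = 26.0259.
Total external benefit = MEB × x_m = 17.59 × 26.0259 = 457.7956.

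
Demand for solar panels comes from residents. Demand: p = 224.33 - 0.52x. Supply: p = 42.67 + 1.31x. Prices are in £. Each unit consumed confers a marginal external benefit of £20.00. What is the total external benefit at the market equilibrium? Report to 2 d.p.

Market equilibrium (private): 42.67 + 1.31x = 224.33 - 0.52x → x_m = 99.2678.
Total external benefit = MEB × x_m = 20.00 × 99.2678 = 1985.3560.

£1985.36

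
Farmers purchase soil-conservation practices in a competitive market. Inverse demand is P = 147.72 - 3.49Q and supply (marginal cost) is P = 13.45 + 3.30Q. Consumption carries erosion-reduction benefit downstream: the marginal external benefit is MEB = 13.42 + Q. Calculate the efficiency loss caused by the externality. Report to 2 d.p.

Market equilibrium (private): 13.45 + 3.30Q = 147.72 - 3.49Q → Q_m = 19.7747.
Social marginal benefit = demand + MEB = 161.14 - 2.49Q.
Set SMB = MC: 161.14 - 2.49Q = 13.45 + 3.30Q → Q* = 25.5078.
The loss is the area between SMB and MC from Q* to Q_m; with linear curves that's a triangle of height MEB(Q_m).
DWL = ½ × 5.7331 × 33.1947 = 95.1543.

DWL = 95.15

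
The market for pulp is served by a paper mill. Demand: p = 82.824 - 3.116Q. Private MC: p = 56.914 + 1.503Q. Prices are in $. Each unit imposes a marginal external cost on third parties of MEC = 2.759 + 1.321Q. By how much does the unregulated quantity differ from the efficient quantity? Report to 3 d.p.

Market equilibrium (private): 56.914 + 1.503Q = 82.824 - 3.116Q → Q_m = 5.6094.
Social marginal cost = private MC + MEC = 59.673 + 2.824Q.
Set SMC = demand: 59.673 + 2.824Q = 82.824 - 3.116Q → Q* = 3.8975.
Gap = |5.6094 − 3.8975| = 1.7119.

1.712 units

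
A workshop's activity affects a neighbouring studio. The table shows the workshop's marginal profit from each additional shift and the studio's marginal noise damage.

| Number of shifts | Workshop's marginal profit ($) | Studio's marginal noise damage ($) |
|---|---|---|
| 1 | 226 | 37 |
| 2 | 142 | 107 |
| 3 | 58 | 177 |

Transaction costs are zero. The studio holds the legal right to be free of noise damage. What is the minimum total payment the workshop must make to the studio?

Efficient level: marginal profit ≥ marginal noise damage through level 2, so k* = 2.
With the studio holding the right, the workshop must at least compensate total damage at k*: 37 + 107 = 144.

$144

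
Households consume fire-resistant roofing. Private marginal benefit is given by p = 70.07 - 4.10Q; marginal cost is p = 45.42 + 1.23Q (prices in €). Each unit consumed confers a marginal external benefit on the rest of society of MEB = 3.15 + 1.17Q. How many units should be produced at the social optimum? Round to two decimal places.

Q* = 6.68

Social marginal benefit = demand + MEB = 73.22 - 2.93Q.
Set SMB = MC: 73.22 - 2.93Q = 45.42 + 1.23Q → Q* = 6.6827.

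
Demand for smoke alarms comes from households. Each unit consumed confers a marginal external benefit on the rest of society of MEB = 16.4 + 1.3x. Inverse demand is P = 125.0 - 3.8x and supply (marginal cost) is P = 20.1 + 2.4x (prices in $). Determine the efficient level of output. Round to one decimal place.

Social marginal benefit = demand + MEB = 141.4 - 2.5x.
Set SMB = MC: 141.4 - 2.5x = 20.1 + 2.4x → x* = 24.7551.

x* = 24.8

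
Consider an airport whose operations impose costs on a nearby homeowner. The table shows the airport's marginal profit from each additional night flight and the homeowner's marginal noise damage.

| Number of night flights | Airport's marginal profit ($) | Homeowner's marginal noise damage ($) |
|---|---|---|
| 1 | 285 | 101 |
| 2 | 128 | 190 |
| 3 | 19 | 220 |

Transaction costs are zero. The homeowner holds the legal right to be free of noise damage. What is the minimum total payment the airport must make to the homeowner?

Efficient level: marginal profit ≥ marginal noise damage through level 1, so k* = 1.
With the homeowner holding the right, the airport must at least compensate total damage at k*: 101 = 101.

$101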